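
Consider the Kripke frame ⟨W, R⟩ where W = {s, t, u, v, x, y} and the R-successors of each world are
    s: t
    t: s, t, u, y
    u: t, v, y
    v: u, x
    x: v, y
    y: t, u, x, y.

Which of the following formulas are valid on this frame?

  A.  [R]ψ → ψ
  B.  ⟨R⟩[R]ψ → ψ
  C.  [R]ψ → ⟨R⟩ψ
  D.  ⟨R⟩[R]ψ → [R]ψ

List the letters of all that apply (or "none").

B, C

R is not reflexive: not s R s.
R is symmetric: every R-edge is matched by its reverse.
R is not euclidean: t R s and t R u but not s R u.
R is serial: every world has an R-successor.
(A) [R]ψ → ψ is axiom T; it is valid on a frame exactly when R is reflexive. R is not reflexive, so not valid.
(B) ⟨R⟩[R]ψ → ψ is the dual of axiom B, which corresponds to symmetry. R is symmetric — valid.
(C) axiom D: valid iff R is serial. R is serial — valid.
(D) ⟨R⟩[R]ψ → [R]ψ is the dual of axiom 5; it is valid on a frame exactly when R is euclidean. R is not euclidean, so not valid.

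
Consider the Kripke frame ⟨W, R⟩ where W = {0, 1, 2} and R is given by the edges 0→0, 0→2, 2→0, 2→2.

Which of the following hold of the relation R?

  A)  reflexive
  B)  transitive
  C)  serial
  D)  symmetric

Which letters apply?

B, D

(A) not reflexive: not 1 R 1.
(B) transitive: R is closed under composition.
(C) not serial: 1 has no R-successor.
(D) symmetric: every R-edge is matched by its reverse.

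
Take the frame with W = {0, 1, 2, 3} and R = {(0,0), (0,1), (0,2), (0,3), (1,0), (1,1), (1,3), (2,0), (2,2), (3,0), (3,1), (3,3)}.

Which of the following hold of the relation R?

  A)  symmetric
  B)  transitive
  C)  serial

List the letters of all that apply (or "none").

(A) symmetric: every R-edge is matched by its reverse.
(B) not transitive: 1 R 0 and 0 R 2 but not 1 R 2.
(C) serial: every world has an R-successor.

A, C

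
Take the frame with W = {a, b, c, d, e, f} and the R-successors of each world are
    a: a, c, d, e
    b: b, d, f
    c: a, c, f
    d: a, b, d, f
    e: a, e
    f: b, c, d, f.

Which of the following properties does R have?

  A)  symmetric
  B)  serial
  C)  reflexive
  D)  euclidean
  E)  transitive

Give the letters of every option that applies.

(A) symmetric: every R-edge is matched by its reverse.
(B) serial: every world has an R-successor.
(C) reflexive: each world relates to itself.
(D) not euclidean: a R c and a R d but not c R d.
(E) not transitive: a R c and c R f but not a R f.

A, B, C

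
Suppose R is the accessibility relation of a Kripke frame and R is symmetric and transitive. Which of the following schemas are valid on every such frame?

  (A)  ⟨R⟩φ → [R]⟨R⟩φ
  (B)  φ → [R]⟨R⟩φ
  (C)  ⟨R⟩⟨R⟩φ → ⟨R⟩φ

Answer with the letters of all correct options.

A, B, C

A symmetric transitive relation is euclidean (uRv and uRw give vRu by symmetry, then vRw by transitivity).
(A) ⟨R⟩φ → [R]⟨R⟩φ is axiom 5; it is valid on a frame exactly when R is euclidean. Every such R is euclidean, so valid.
(B) φ → [R]⟨R⟩φ is axiom B, which corresponds to symmetry. Every such R is symmetric — valid.
(C) ⟨R⟩⟨R⟩φ → ⟨R⟩φ (the dual of axiom 4) characterises the transitive frames. Every such R is transitive — valid.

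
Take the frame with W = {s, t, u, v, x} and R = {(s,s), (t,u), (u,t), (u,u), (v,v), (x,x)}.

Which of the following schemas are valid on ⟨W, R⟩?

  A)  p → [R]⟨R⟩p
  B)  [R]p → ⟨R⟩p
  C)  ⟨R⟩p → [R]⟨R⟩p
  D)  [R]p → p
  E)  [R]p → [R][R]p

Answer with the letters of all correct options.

A, B

R is not reflexive: not t R t.
R is symmetric: every R-edge is matched by its reverse.
R is not transitive: t R u and u R t but not t R t.
R is not euclidean: u R t and u R t but not t R t.
R is serial: every world has an R-successor.
(A) axiom B: valid iff R is symmetric. R is symmetric — valid.
(B) axiom D: valid iff R is serial. R is serial — valid.
(C) ⟨R⟩p → [R]⟨R⟩p is axiom 5; it is valid on a frame exactly when R is euclidean. R is not euclidean, so not valid.
(D) [R]p → p is axiom T; it is valid on a frame exactly when R is reflexive. R is not reflexive, so not valid.
(E) [R]p → [R][R]p is axiom 4, which corresponds to transitivity. R is not transitive — not valid.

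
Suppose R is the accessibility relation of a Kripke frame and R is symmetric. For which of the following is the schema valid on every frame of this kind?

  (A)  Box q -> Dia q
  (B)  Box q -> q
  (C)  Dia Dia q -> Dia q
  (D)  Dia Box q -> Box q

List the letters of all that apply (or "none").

(A) Box q -> Dia q is axiom D; it is valid on a frame exactly when R is serial. Such an R need not be serial, so not valid.
(B) Box q -> q (axiom T) characterises the reflexive frames. Such an R need not be reflexive — not valid.
(C) Dia Dia q -> Dia q is the dual of axiom 4, which corresponds to transitivity. Such an R need not be transitive — not valid.
(D) Dia Box q -> Box q is the dual of axiom 5, which corresponds to the euclidean property. Such an R need not be euclidean — not valid.

none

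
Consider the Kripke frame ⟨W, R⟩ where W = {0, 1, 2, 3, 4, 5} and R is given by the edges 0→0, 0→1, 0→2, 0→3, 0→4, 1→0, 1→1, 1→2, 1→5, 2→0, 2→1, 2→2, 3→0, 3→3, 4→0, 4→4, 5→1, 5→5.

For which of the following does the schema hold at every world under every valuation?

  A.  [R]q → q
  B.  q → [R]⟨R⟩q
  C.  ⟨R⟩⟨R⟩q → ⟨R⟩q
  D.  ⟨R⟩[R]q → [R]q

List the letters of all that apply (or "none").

A, B

R is reflexive: each world relates to itself.
R is symmetric: every R-edge is matched by its reverse.
R is not transitive: 0 R 1 and 1 R 5 but not 0 R 5.
R is not euclidean: 0 R 1 and 0 R 3 but not 1 R 3.
(A) axiom T: valid iff R is reflexive. R is reflexive — valid.
(B) q → [R]⟨R⟩q is axiom B; it is valid on a frame exactly when R is symmetric. R is symmetric, so valid.
(C) the dual of axiom 4: valid iff R is transitive. R is not transitive — not valid.
(D) ⟨R⟩[R]q → [R]q is the dual of axiom 5; it is valid on a frame exactly when R is euclidean. R is not euclidean, so not valid.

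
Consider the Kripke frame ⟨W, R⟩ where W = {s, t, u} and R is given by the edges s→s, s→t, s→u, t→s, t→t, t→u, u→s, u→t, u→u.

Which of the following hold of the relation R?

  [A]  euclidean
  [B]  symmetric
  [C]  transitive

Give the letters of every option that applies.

(A) euclidean: any two R-successors of the same world are R-related.
(B) symmetric: every R-edge is matched by its reverse.
(C) transitive: R is closed under composition.

A, B, C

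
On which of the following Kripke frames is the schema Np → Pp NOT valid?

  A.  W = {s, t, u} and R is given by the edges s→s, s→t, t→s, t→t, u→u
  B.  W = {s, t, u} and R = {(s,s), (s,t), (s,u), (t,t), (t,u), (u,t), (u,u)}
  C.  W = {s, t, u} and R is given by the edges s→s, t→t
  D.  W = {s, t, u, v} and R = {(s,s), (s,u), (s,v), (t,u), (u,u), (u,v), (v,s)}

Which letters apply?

The schema Np → Pp is axiom D; it is valid on a frame iff R is serial.
(A) R is serial (every world has an R-successor), so the schema is valid here.
(B) R is serial (every world has an R-successor), so the schema is valid here.
(C) R is not serial (u has no R-successor), so the schema fails here.
(D) R is serial (every world has an R-successor), so the schema is valid here.

C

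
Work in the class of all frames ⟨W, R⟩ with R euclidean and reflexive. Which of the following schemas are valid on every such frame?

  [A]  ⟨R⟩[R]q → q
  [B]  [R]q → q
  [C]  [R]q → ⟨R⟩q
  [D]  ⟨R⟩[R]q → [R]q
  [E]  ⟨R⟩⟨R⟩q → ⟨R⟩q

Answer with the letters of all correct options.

A, B, C, D, E

A reflexive euclidean relation is also symmetric (from wRw and wRv the euclidean condition gives vRw) and hence transitive; it is an equivalence relation.
(A) ⟨R⟩[R]q → q is the dual of axiom B, which corresponds to symmetry. Every such R is symmetric — valid.
(B) [R]q → q (axiom T) characterises the reflexive frames. Every such R is reflexive — valid.
(C) [R]q → ⟨R⟩q is axiom D; it is valid on a frame exactly when R is serial. Every such R is serial, so valid.
(D) ⟨R⟩[R]q → [R]q (the dual of axiom 5) characterises the euclidean frames. Every such R is euclidean — valid.
(E) ⟨R⟩⟨R⟩q → ⟨R⟩q (the dual of axiom 4) characterises the transitive frames. Every such R is transitive — valid.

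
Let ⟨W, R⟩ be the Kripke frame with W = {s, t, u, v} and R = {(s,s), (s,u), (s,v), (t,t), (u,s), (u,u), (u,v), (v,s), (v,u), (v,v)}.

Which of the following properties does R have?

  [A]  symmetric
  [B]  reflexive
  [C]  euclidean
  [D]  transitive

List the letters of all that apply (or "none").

(A) symmetric: every R-edge is matched by its reverse.
(B) reflexive: each world relates to itself.
(C) euclidean: any two R-successors of the same world are R-related.
(D) transitive: R is closed under composition.

A, B, C, D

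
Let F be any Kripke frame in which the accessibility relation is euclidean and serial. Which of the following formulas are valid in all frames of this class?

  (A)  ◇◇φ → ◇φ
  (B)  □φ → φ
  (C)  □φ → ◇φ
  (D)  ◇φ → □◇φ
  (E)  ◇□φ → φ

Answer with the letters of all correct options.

C, D

(A) the dual of axiom 4: valid iff R is transitive. Such an R need not be transitive — not valid.
(B) □φ → φ is axiom T; it is valid on a frame exactly when R is reflexive. Such an R need not be reflexive, so not valid.
(C) axiom D: valid iff R is serial. Every such R is serial — valid.
(D) ◇φ → □◇φ (axiom 5) characterises the euclidean frames. Every such R is euclidean — valid.
(E) ◇□φ → φ is the dual of axiom B, which corresponds to symmetry. Such an R need not be symmetric — not valid.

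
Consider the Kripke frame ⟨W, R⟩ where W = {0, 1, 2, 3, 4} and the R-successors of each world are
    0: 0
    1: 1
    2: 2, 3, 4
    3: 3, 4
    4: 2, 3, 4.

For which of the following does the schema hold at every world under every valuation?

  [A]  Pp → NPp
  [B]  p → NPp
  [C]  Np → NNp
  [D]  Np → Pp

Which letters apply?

D

R is not symmetric: 2 R 3 but not 3 R 2.
R is not transitive: 3 R 4 and 4 R 2 but not 3 R 2.
R is not euclidean: 2 R 3 and 2 R 2 but not 3 R 2.
R is serial: every world has an R-successor.
(A) Pp → NPp (axiom 5) characterises the euclidean frames. R is not euclidean — not valid.
(B) p → NPp is axiom B, which corresponds to symmetry. R is not symmetric — not valid.
(C) Np → NNp is axiom 4; it is valid on a frame exactly when R is transitive. R is not transitive, so not valid.
(D) Np → Pp (axiom D) characterises the serial frames. R is serial — valid.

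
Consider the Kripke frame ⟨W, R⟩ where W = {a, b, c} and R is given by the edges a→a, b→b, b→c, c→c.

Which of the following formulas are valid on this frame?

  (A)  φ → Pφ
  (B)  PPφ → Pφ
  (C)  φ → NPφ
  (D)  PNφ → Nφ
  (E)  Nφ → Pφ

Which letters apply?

A, B, E

R is reflexive: each world relates to itself.
R is not symmetric: b R c but not c R b.
R is transitive: R is closed under composition.
R is not euclidean: b R c and b R b but not c R b.
R is serial: every world has an R-successor.
(A) the dual of axiom T: valid iff R is reflexive. R is reflexive — valid.
(B) the dual of axiom 4: valid iff R is transitive. R is transitive — valid.
(C) φ → NPφ is axiom B, which corresponds to symmetry. R is not symmetric — not valid.
(D) PNφ → Nφ is the dual of axiom 5; it is valid on a frame exactly when R is euclidean. R is not euclidean, so not valid.
(E) Nφ → Pφ is axiom D, which corresponds to seriality. R is serial — valid.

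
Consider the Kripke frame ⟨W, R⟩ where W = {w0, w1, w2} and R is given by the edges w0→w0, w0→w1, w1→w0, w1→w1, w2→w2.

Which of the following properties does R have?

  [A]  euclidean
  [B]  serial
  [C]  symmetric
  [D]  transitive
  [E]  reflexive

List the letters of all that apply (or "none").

(A) euclidean: any two R-successors of the same world are R-related.
(B) serial: every world has an R-successor.
(C) symmetric: every R-edge is matched by its reverse.
(D) transitive: R is closed under composition.
(E) reflexive: each world relates to itself.

A, B, C, D, E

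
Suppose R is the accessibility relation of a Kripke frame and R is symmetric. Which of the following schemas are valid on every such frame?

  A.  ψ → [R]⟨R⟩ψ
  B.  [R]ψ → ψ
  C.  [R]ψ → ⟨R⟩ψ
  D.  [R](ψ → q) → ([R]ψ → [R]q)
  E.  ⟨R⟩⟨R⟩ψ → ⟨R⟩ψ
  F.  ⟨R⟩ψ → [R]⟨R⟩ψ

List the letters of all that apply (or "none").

(A) ψ → [R]⟨R⟩ψ is axiom B; it is valid on a frame exactly when R is symmetric. Every such R is symmetric, so valid.
(B) [R]ψ → ψ is axiom T, which corresponds to reflexivity. Such an R need not be reflexive — not valid.
(C) axiom D: valid iff R is serial. Such an R need not be serial — not valid.
(D) [R](ψ → q) → ([R]ψ → [R]q) is the K axiom; it holds on all frames — valid.
(E) ⟨R⟩⟨R⟩ψ → ⟨R⟩ψ is the dual of axiom 4; it is valid on a frame exactly when R is transitive. Such an R need not be transitive, so not valid.
(F) ⟨R⟩ψ → [R]⟨R⟩ψ (axiom 5) characterises the euclidean frames. Such an R need not be euclidean — not valid.

A, D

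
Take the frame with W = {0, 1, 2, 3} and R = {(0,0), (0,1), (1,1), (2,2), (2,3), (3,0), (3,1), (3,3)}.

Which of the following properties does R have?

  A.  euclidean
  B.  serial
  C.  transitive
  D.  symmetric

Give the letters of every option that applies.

(A) not euclidean: 0 R 1 and 0 R 0 but not 1 R 0.
(B) serial: every world has an R-successor.
(C) not transitive: 2 R 3 and 3 R 0 but not 2 R 0.
(D) not symmetric: 0 R 1 but not 1 R 0.

B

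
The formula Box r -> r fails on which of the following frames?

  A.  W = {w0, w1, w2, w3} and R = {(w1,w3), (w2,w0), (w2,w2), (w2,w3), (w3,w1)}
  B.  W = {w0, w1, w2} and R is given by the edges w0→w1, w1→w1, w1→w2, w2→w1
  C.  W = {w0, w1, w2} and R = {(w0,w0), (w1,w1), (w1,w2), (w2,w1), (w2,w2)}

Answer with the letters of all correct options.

The schema Box r -> r is axiom T; it is valid on a frame iff R is reflexive.
(A) R is not reflexive (not w0 R w0), so the schema fails here.
(B) R is not reflexive (not w0 R w0), so the schema fails here.
(C) R is reflexive (each world relates to itself), so the schema is valid here.

A, B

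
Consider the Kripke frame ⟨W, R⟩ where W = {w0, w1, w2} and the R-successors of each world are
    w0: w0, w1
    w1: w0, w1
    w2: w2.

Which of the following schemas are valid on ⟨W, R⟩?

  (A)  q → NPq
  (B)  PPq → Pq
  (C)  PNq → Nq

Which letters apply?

A, B, C

R is symmetric: every R-edge is matched by its reverse.
R is transitive: R is closed under composition.
R is euclidean: any two R-successors of the same world are R-related.
(A) q → NPq is axiom B; it is valid on a frame exactly when R is symmetric. R is symmetric, so valid.
(B) PPq → Pq is the dual of axiom 4, which corresponds to transitivity. R is transitive — valid.
(C) PNq → Nq is the dual of axiom 5, which corresponds to the euclidean property. R is euclidean — valid.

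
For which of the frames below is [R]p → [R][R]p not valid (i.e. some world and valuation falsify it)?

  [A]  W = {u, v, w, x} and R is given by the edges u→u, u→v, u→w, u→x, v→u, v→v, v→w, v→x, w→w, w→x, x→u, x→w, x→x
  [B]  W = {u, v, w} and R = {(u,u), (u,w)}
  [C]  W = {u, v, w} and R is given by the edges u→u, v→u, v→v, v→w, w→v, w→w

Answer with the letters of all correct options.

A, C

The schema [R]p → [R][R]p is axiom 4; it is valid on a frame iff R is transitive.
(A) R is not transitive (w R x and x R u but not w R u), so the schema fails here.
(B) R is transitive (R is closed under composition), so the schema is valid here.
(C) R is not transitive (w R v and v R u but not w R u), so the schema fails here.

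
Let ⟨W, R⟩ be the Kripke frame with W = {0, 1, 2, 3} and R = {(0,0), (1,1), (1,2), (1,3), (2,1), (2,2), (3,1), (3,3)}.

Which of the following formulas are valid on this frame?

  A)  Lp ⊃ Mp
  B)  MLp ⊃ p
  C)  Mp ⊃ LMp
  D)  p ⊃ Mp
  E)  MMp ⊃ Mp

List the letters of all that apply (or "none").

A, B, D

R is reflexive: each world relates to itself.
R is symmetric: every R-edge is matched by its reverse.
R is not transitive: 2 R 1 and 1 R 3 but not 2 R 3.
R is not euclidean: 1 R 2 and 1 R 3 but not 2 R 3.
R is serial: every world has an R-successor.
(A) Lp ⊃ Mp is axiom D; it is valid on a frame exactly when R is serial. R is serial, so valid.
(B) MLp ⊃ p (the dual of axiom B) characterises the symmetric frames. R is symmetric — valid.
(C) axiom 5: valid iff R is euclidean. R is not euclidean — not valid.
(D) p ⊃ Mp is the dual of axiom T; it is valid on a frame exactly when R is reflexive. R is reflexive, so valid.
(E) MMp ⊃ Mp is the dual of axiom 4, which corresponds to transitivity. R is not transitive — not valid.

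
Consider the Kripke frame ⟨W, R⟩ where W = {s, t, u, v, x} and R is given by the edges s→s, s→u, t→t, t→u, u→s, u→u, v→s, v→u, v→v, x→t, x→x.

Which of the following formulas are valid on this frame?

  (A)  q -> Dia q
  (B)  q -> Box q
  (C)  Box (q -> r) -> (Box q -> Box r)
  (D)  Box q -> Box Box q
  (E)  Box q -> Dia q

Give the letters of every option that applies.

R is reflexive: each world relates to itself.
R is not transitive: t R u and u R s but not t R s.
R is serial: every world has an R-successor.
R is not a subset of the identity: s R u with s ≠ u.
(A) q -> Dia q is the dual of axiom T; it is valid on a frame exactly when R is reflexive. R is reflexive, so valid.
(B) q -> Box q is valid only on frames where every R-edge is a self-loop. Here R ⊄ identity — not valid.
(C) Box (q -> r) -> (Box q -> Box r) is axiom K, valid on every Kripke frame — valid.
(D) Box q -> Box Box q (axiom 4) characterises the transitive frames. R is not transitive — not valid.
(E) Box q -> Dia q is axiom D; it is valid on a frame exactly when R is serial. R is serial, so valid.

A, C, E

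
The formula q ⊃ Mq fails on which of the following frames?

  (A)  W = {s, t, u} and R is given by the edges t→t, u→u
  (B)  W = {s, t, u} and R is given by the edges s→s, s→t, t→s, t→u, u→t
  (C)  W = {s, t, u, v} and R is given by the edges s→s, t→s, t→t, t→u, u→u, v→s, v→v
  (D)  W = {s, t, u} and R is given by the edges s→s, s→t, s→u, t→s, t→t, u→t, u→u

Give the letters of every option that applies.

The schema q ⊃ Mq is the dual of axiom T; it is valid on a frame iff R is reflexive.
(A) R is not reflexive (not s R s), so the schema fails here.
(B) R is not reflexive (not t R t), so the schema fails here.
(C) R is reflexive (each world relates to itself), so the schema is valid here.
(D) R is reflexive (each world relates to itself), so the schema is valid here.

A, B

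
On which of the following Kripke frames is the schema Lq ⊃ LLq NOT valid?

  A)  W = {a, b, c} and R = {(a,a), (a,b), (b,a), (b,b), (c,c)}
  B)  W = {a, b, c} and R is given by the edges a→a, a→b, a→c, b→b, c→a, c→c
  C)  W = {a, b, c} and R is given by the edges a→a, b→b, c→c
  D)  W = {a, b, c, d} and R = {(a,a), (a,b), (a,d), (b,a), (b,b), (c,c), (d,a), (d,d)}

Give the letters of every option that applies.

B, D

The schema Lq ⊃ LLq is axiom 4; it is valid on a frame iff R is transitive.
(A) R is transitive (R is closed under composition), so the schema is valid here.
(B) R is not transitive (c R a and a R b but not c R b), so the schema fails here.
(C) R is transitive (R is closed under composition), so the schema is valid here.
(D) R is not transitive (b R a and a R d but not b R d), so the schema fails here.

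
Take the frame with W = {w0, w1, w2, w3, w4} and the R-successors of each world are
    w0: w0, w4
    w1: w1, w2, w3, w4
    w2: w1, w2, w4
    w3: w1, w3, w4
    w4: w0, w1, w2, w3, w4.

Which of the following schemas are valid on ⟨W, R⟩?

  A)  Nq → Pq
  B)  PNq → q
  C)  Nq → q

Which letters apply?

R is reflexive: each world relates to itself.
R is symmetric: every R-edge is matched by its reverse.
R is serial: every world has an R-successor.
(A) Nq → Pq is axiom D; it is valid on a frame exactly when R is serial. R is serial, so valid.
(B) the dual of axiom B: valid iff R is symmetric. R is symmetric — valid.
(C) Nq → q is axiom T, which corresponds to reflexivity. R is reflexive — valid.

A, B, C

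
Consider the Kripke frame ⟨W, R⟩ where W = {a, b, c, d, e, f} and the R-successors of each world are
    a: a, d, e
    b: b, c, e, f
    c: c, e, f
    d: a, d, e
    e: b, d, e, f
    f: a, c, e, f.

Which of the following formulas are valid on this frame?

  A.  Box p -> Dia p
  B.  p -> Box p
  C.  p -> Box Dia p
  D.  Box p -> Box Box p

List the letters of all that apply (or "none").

A

R is not symmetric: a R e but not e R a.
R is not transitive: a R e and e R b but not a R b.
R is serial: every world has an R-successor.
R is not a subset of the identity: a R d with a ≠ d.
(A) Box p -> Dia p (axiom D) characterises the serial frames. R is serial — valid.
(B) p -> Box p is valid only on frames where every R-edge is a self-loop. Here R ⊄ identity — not valid.
(C) p -> Box Dia p is axiom B; it is valid on a frame exactly when R is symmetric. R is not symmetric, so not valid.
(D) axiom 4: valid iff R is transitive. R is not transitive — not valid.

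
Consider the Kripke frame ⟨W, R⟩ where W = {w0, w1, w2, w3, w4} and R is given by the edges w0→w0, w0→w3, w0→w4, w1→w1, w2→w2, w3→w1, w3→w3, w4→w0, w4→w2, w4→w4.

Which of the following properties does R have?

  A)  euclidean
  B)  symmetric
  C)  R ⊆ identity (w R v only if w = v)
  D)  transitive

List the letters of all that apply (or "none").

(A) not euclidean: w0 R w3 and w0 R w0 but not w3 R w0.
(B) not symmetric: w0 R w3 but not w3 R w0.
(C) not ⊆ identity: w0 R w3 with w0 ≠ w3.
(D) not transitive: w0 R w3 and w3 R w1 but not w0 R w1.

none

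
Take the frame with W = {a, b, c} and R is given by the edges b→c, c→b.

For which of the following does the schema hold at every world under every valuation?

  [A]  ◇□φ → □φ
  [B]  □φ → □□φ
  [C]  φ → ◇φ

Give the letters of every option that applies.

R is not reflexive: not a R a.
R is not transitive: b R c and c R b but not b R b.
R is not euclidean: b R c and b R c but not c R c.
(A) ◇□φ → □φ (the dual of axiom 5) characterises the euclidean frames. R is not euclidean — not valid.
(B) □φ → □□φ is axiom 4; it is valid on a frame exactly when R is transitive. R is not transitive, so not valid.
(C) φ → ◇φ (the dual of axiom T) characterises the reflexive frames. R is not reflexive — not valid.

none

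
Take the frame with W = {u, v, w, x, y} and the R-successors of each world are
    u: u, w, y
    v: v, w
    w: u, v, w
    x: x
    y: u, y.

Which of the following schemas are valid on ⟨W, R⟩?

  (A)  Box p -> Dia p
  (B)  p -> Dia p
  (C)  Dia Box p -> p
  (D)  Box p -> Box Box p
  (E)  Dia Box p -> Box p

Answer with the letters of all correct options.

A, B, C

R is reflexive: each world relates to itself.
R is symmetric: every R-edge is matched by its reverse.
R is not transitive: u R w and w R v but not u R v.
R is not euclidean: u R w and u R y but not w R y.
R is serial: every world has an R-successor.
(A) Box p -> Dia p is axiom D, which corresponds to seriality. R is serial — valid.
(B) p -> Dia p is the dual of axiom T; it is valid on a frame exactly when R is reflexive. R is reflexive, so valid.
(C) Dia Box p -> p is the dual of axiom B; it is valid on a frame exactly when R is symmetric. R is symmetric, so valid.
(D) Box p -> Box Box p (axiom 4) characterises the transitive frames. R is not transitive — not valid.
(E) Dia Box p -> Box p is the dual of axiom 5; it is valid on a frame exactly when R is euclidean. R is not euclidean, so not valid.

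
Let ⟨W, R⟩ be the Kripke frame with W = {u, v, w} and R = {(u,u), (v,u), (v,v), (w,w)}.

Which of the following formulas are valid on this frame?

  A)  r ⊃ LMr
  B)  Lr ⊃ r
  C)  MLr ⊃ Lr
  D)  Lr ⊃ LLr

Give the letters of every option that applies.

R is reflexive: each world relates to itself.
R is not symmetric: v R u but not u R v.
R is transitive: R is closed under composition.
R is not euclidean: v R u and v R v but not u R v.
(A) r ⊃ LMr is axiom B; it is valid on a frame exactly when R is symmetric. R is not symmetric, so not valid.
(B) Lr ⊃ r is axiom T, which corresponds to reflexivity. R is reflexive — valid.
(C) the dual of axiom 5: valid iff R is euclidean. R is not euclidean — not valid.
(D) Lr ⊃ LLr is axiom 4, which corresponds to transitivity. R is transitive — valid.

B, D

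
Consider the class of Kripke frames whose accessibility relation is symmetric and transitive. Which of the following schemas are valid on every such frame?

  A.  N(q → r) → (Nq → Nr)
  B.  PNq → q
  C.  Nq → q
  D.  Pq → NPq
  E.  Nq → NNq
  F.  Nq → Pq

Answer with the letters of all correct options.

A symmetric transitive relation is euclidean (uRv and uRw give vRu by symmetry, then vRw by transitivity).
(A) N(q → r) → (Nq → Nr) is the K axiom; it holds on all frames — valid.
(B) the dual of axiom B: valid iff R is symmetric. Every such R is symmetric — valid.
(C) Nq → q is axiom T, which corresponds to reflexivity. Such an R need not be reflexive — not valid.
(D) Pq → NPq (axiom 5) characterises the euclidean frames. Every such R is euclidean — valid.
(E) Nq → NNq (axiom 4) characterises the transitive frames. Every such R is transitive — valid.
(F) Nq → Pq (axiom D) characterises the serial frames. Such an R need not be serial — not valid.

A, B, D, E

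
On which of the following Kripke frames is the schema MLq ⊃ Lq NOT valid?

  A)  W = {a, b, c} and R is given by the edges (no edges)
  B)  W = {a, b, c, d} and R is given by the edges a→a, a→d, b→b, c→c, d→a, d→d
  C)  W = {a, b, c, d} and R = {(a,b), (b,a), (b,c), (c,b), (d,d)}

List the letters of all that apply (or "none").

C

The schema MLq ⊃ Lq is the dual of axiom 5; it is valid on a frame iff R is euclidean.
(A) R is euclidean (any two R-successors of the same world are R-related), so the schema is valid here.
(B) R is euclidean (any two R-successors of the same world are R-related), so the schema is valid here.
(C) R is not euclidean (b R a and b R c but not a R c), so the schema fails here.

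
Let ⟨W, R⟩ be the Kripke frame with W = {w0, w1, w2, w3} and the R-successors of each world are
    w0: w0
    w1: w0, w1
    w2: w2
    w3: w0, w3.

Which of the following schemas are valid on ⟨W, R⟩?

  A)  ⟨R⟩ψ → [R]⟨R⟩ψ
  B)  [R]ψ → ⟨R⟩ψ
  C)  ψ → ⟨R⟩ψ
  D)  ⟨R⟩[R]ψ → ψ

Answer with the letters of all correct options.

R is reflexive: each world relates to itself.
R is not symmetric: w1 R w0 but not w0 R w1.
R is not euclidean: w1 R w0 and w1 R w1 but not w0 R w1.
R is serial: every world has an R-successor.
(A) ⟨R⟩ψ → [R]⟨R⟩ψ is axiom 5, which corresponds to the euclidean property. R is not euclidean — not valid.
(B) axiom D: valid iff R is serial. R is serial — valid.
(C) ψ → ⟨R⟩ψ is the dual of axiom T; it is valid on a frame exactly when R is reflexive. R is reflexive, so valid.
(D) ⟨R⟩[R]ψ → ψ is the dual of axiom B, which corresponds to symmetry. R is not symmetric — not valid.

B, C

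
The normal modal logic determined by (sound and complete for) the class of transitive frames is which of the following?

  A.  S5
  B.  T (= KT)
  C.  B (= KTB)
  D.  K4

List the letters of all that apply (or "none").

(A) S5 is determined by the class of reflexive, symmetric, and transitive frames.
(B) T (= KT) is determined by the class of reflexive frames.
(C) B (= KTB) is determined by the class of reflexive and symmetric frames.
(D) K4 is determined by exactly this class.

D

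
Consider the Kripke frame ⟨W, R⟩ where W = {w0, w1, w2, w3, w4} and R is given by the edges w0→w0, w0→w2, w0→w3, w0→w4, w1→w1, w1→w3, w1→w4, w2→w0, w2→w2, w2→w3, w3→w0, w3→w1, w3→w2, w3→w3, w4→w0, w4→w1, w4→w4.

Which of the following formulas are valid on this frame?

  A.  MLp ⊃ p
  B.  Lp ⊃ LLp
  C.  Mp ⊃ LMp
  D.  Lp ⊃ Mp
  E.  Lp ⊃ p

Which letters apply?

A, D, E

R is reflexive: each world relates to itself.
R is symmetric: every R-edge is matched by its reverse.
R is not transitive: w0 R w3 and w3 R w1 but not w0 R w1.
R is not euclidean: w0 R w2 and w0 R w4 but not w2 R w4.
R is serial: every world has an R-successor.
(A) MLp ⊃ p is the dual of axiom B, which corresponds to symmetry. R is symmetric — valid.
(B) Lp ⊃ LLp (axiom 4) characterises the transitive frames. R is not transitive — not valid.
(C) Mp ⊃ LMp (axiom 5) characterises the euclidean frames. R is not euclidean — not valid.
(D) Lp ⊃ Mp (axiom D) characterises the serial frames. R is serial — valid.
(E) Lp ⊃ p is axiom T, which corresponds to reflexivity. R is reflexive — valid.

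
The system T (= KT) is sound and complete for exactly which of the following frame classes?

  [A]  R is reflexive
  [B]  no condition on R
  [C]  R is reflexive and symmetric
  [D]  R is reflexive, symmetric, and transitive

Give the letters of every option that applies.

(A) T (= KT) is sound and complete for exactly this class.
(B) this class determines K, not T (= KT).
(C) this class determines B (= KTB), not T (= KT).
(D) this class determines S5, not T (= KT).

A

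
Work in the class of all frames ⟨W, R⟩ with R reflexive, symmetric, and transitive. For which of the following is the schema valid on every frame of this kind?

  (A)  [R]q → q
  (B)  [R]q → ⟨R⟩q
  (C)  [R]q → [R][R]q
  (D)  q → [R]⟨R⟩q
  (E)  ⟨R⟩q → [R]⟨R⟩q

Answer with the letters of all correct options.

A, B, C, D, E

A relation that is reflexive, symmetric, and transitive is also euclidean and serial.
(A) [R]q → q is axiom T; it is valid on a frame exactly when R is reflexive. Every such R is reflexive, so valid.
(B) [R]q → ⟨R⟩q is axiom D, which corresponds to seriality. Every such R is serial — valid.
(C) [R]q → [R][R]q is axiom 4; it is valid on a frame exactly when R is transitive. Every such R is transitive, so valid.
(D) q → [R]⟨R⟩q is axiom B; it is valid on a frame exactly when R is symmetric. Every such R is symmetric, so valid.
(E) ⟨R⟩q → [R]⟨R⟩q is axiom 5; it is valid on a frame exactly when R is euclidean. Every such R is euclidean, so valid.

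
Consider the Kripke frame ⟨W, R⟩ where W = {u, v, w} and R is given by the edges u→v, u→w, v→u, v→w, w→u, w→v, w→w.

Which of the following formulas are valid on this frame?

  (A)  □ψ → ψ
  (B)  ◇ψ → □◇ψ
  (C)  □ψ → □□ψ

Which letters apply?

R is not reflexive: not u R u.
R is not transitive: u R v and v R u but not u R u.
R is not euclidean: u R v and u R v but not v R v.
(A) axiom T: valid iff R is reflexive. R is not reflexive — not valid.
(B) ◇ψ → □◇ψ is axiom 5; it is valid on a frame exactly when R is euclidean. R is not euclidean, so not valid.
(C) □ψ → □□ψ is axiom 4; it is valid on a frame exactly when R is transitive. R is not transitive, so not valid.

none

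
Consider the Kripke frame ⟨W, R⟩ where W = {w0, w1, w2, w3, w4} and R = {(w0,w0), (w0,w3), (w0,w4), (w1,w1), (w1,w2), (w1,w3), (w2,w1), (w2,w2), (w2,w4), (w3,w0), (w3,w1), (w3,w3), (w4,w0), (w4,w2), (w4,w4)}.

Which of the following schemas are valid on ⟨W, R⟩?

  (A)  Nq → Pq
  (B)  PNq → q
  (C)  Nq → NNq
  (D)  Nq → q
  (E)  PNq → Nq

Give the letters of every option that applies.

A, B, D

R is reflexive: each world relates to itself.
R is symmetric: every R-edge is matched by its reverse.
R is not transitive: w0 R w3 and w3 R w1 but not w0 R w1.
R is not euclidean: w0 R w3 and w0 R w4 but not w3 R w4.
R is serial: every world has an R-successor.
(A) Nq → Pq (axiom D) characterises the serial frames. R is serial — valid.
(B) PNq → q is the dual of axiom B; it is valid on a frame exactly when R is symmetric. R is symmetric, so valid.
(C) axiom 4: valid iff R is transitive. R is not transitive — not valid.
(D) Nq → q is axiom T, which corresponds to reflexivity. R is reflexive — valid.
(E) PNq → Nq is the dual of axiom 5; it is valid on a frame exactly when R is euclidean. R is not euclidean, so not valid.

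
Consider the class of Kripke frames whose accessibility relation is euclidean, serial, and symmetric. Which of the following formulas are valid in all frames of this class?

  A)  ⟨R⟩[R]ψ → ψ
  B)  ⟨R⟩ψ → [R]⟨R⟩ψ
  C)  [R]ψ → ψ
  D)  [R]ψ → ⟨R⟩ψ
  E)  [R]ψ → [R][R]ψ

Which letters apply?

A, B, C, D, E

Serial, symmetric and euclidean together give transitive (from symmetry + euclidean) and then reflexive; the relation is an equivalence.
(A) ⟨R⟩[R]ψ → ψ is the dual of axiom B; it is valid on a frame exactly when R is symmetric. Every such R is symmetric, so valid.
(B) ⟨R⟩ψ → [R]⟨R⟩ψ is axiom 5; it is valid on a frame exactly when R is euclidean. Every such R is euclidean, so valid.
(C) axiom T: valid iff R is reflexive. Every such R is reflexive — valid.
(D) [R]ψ → ⟨R⟩ψ (axiom D) characterises the serial frames. Every such R is serial — valid.
(E) axiom 4: valid iff R is transitive. Every such R is transitive — valid.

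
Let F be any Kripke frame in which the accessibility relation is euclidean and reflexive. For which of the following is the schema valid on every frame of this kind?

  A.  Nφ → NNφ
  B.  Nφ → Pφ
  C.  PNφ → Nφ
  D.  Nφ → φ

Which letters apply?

A reflexive euclidean relation is also symmetric (from wRw and wRv the euclidean condition gives vRw) and hence transitive; it is an equivalence relation.
(A) axiom 4: valid iff R is transitive. Every such R is transitive — valid.
(B) Nφ → Pφ is axiom D; it is valid on a frame exactly when R is serial. Every such R is serial, so valid.
(C) the dual of axiom 5: valid iff R is euclidean. Every such R is euclidean — valid.
(D) axiom T: valid iff R is reflexive. Every such R is reflexive — valid.

A, B, C, D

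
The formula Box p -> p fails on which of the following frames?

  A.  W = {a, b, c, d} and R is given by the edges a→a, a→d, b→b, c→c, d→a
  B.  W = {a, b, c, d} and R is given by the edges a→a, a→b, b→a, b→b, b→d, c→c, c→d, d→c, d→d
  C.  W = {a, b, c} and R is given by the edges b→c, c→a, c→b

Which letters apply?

The schema Box p -> p is axiom T; it is valid on a frame iff R is reflexive.
(A) R is not reflexive (not d R d), so the schema fails here.
(B) R is reflexive (each world relates to itself), so the schema is valid here.
(C) R is not reflexive (not a R a), so the schema fails here.

A, C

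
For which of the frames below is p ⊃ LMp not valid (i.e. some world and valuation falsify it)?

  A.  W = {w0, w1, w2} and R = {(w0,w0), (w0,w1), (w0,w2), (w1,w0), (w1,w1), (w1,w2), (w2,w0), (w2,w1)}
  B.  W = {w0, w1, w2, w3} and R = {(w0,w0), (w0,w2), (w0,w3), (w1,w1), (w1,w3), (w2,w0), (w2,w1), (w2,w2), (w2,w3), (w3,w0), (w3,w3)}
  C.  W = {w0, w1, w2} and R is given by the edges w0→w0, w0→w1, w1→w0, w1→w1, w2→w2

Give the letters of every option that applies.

The schema p ⊃ LMp is axiom B; it is valid on a frame iff R is symmetric.
(A) R is symmetric (every R-edge is matched by its reverse), so the schema is valid here.
(B) R is not symmetric (w1 R w3 but not w3 R w1), so the schema fails here.
(C) R is symmetric (every R-edge is matched by its reverse), so the schema is valid here.

B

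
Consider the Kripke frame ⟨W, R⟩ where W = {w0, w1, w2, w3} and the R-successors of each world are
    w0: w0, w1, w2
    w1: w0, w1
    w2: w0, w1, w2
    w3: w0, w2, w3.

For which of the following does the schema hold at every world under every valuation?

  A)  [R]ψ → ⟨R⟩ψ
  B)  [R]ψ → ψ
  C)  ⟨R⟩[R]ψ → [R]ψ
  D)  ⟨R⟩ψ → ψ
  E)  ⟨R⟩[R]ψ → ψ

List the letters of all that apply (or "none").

R is reflexive: each world relates to itself.
R is not symmetric: w2 R w1 but not w1 R w2.
R is not euclidean: w0 R w1 and w0 R w2 but not w1 R w2.
R is serial: every world has an R-successor.
R is not a subset of the identity: w0 R w1 with w0 ≠ w1.
(A) [R]ψ → ⟨R⟩ψ (axiom D) characterises the serial frames. R is serial — valid.
(B) [R]ψ → ψ (axiom T) characterises the reflexive frames. R is reflexive — valid.
(C) ⟨R⟩[R]ψ → [R]ψ is the dual of axiom 5, which corresponds to the euclidean property. R is not euclidean — not valid.
(D) ⟨R⟩ψ → ψ (the converse of T) corresponds to R being a subset of the identity. Here R ⊄ identity, so not valid.
(E) ⟨R⟩[R]ψ → ψ is the dual of axiom B; it is valid on a frame exactly when R is symmetric. R is not symmetric, so not valid.

A, B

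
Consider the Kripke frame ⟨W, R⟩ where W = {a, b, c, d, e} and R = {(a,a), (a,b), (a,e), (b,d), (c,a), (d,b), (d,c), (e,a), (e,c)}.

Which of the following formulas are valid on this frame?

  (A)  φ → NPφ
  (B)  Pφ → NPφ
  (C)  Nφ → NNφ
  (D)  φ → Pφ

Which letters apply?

R is not reflexive: not b R b.
R is not symmetric: a R b but not b R a.
R is not transitive: a R b and b R d but not a R d.
R is not euclidean: a R b and a R a but not b R a.
(A) φ → NPφ is axiom B, which corresponds to symmetry. R is not symmetric — not valid.
(B) axiom 5: valid iff R is euclidean. R is not euclidean — not valid.
(C) Nφ → NNφ is axiom 4; it is valid on a frame exactly when R is transitive. R is not transitive, so not valid.
(D) the dual of axiom T: valid iff R is reflexive. R is not reflexive — not valid.

none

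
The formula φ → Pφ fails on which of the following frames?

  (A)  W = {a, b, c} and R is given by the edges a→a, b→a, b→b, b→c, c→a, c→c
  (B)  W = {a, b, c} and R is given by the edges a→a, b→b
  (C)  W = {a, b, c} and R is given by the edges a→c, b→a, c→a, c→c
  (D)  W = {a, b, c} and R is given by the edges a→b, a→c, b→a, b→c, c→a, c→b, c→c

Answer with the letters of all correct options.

B, C, D

The schema φ → Pφ is the dual of axiom T; it is valid on a frame iff R is reflexive.
(A) R is reflexive (each world relates to itself), so the schema is valid here.
(B) R is not reflexive (not c R c), so the schema fails here.
(C) R is not reflexive (not a R a), so the schema fails here.
(D) R is not reflexive (not a R a), so the schema fails here.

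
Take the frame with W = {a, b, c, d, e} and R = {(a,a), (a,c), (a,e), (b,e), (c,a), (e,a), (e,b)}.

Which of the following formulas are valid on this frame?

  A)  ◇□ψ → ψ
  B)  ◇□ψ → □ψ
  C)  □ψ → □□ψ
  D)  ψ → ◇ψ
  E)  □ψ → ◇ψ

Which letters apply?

A

R is not reflexive: not b R b.
R is symmetric: every R-edge is matched by its reverse.
R is not transitive: a R e and e R b but not a R b.
R is not euclidean: a R c and a R e but not c R e.
R is not serial: d has no R-successor.
(A) ◇□ψ → ψ is the dual of axiom B, which corresponds to symmetry. R is symmetric — valid.
(B) the dual of axiom 5: valid iff R is euclidean. R is not euclidean — not valid.
(C) □ψ → □□ψ is axiom 4, which corresponds to transitivity. R is not transitive — not valid.
(D) the dual of axiom T: valid iff R is reflexive. R is not reflexive — not valid.
(E) □ψ → ◇ψ (axiom D) characterises the serial frames. R is not serial — not valid.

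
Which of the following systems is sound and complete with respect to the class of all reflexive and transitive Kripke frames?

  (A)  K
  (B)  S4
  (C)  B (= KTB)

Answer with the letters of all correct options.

(A) K is determined by the class of arbitrary frames.
(B) S4 is determined by exactly this class.
(C) B (= KTB) is determined by the class of reflexive and symmetric frames.

B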